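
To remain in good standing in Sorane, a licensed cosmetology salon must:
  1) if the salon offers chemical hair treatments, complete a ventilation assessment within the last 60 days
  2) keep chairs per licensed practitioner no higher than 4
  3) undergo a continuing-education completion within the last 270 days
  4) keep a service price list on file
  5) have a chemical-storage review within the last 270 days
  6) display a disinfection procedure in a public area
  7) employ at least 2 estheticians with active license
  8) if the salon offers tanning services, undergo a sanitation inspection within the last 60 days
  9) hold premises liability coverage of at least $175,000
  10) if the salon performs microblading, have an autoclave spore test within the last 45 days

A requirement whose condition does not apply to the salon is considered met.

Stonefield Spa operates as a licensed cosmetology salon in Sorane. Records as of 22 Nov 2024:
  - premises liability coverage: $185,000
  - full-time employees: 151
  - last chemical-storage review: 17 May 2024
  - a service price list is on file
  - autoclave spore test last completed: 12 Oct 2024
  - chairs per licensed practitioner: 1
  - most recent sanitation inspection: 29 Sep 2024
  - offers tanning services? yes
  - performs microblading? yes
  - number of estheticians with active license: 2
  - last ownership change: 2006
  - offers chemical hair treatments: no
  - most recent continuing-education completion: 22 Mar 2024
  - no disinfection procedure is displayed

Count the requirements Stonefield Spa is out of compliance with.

1. condition 'offers chemical hair treatments' does not hold → requirement n/a → met
2. chairs per licensed practitioner 1 ≤ 4 → met
3. continuing-education completion 245 days ago vs limit 270 → met
4. service price list present → met
5. chemical-storage review 189 days ago vs limit 270 → met
6. disinfection procedure absent → not met
7. estheticians with active license 2 ≥ 2 → met
8. condition 'offers tanning services' holds; sanitation inspection 54 days ago vs limit 60 → met
9. premises liability coverage $185,000 ≥ $175,000 → met
10. condition 'performs microblading' holds; autoclave spore test 41 days ago vs limit 45 → met
Not met: 1 of 10

1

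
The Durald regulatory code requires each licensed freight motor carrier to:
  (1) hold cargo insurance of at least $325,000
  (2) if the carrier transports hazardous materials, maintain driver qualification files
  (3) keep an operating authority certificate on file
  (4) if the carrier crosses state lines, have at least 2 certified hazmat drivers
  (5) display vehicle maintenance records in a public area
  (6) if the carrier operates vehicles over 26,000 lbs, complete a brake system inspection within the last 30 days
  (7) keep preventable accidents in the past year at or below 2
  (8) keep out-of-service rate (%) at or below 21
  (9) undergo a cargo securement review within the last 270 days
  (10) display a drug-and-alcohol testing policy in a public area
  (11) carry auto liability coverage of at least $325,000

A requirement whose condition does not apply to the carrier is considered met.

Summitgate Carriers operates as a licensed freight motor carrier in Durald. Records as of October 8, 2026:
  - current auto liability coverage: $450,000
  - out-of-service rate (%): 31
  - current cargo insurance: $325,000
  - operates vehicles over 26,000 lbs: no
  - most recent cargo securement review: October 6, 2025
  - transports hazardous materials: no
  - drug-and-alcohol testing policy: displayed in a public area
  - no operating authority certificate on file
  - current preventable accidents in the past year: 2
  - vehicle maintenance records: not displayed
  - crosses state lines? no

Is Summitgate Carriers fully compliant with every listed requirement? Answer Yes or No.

1. cargo insurance $325,000 ≥ $325,000 → met
2. condition 'transports hazardous materials' does not hold → requirement n/a → met
3. operating authority certificate absent → not met
4. condition 'crosses state lines' does not hold → requirement n/a → met
5. vehicle maintenance records absent → not met
6. condition 'operates vehicles over 26,000 lbs' does not hold → requirement n/a → met
7. preventable accidents in the past year 2 ≤ 2 → met
8. out-of-service rate (%) 31 > 21 → not met
9. cargo securement review 367 days ago vs limit 270 → not met
10. drug-and-alcohol testing policy present → met
11. auto liability coverage $450,000 ≥ $325,000 → met
Not met: 3, 5, 8, 9

No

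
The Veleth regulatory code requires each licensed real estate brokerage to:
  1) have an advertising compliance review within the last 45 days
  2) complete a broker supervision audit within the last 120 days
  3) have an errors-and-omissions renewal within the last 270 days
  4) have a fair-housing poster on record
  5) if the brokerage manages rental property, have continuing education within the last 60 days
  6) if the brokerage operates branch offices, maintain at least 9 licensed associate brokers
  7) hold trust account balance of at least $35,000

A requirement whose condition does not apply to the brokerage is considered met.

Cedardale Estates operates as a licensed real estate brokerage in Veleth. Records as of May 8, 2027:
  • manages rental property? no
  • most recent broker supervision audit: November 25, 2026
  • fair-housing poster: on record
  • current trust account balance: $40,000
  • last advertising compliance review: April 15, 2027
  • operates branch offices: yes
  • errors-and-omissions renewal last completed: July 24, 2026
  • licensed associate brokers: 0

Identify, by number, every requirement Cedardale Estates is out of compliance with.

1. advertising compliance review 23 days ago vs limit 45 → met
2. broker supervision audit 164 days ago vs limit 120 → not met
3. errors-and-omissions renewal 288 days ago vs limit 270 → not met
4. fair-housing poster present → met
5. condition 'manages rental property' does not hold → requirement n/a → met
6. condition 'operates branch offices' holds; licensed associate brokers 0 < 9 → not met
7. trust account balance $40,000 ≥ $35,000 → met
Not met: 2, 3, 6

2, 3, 6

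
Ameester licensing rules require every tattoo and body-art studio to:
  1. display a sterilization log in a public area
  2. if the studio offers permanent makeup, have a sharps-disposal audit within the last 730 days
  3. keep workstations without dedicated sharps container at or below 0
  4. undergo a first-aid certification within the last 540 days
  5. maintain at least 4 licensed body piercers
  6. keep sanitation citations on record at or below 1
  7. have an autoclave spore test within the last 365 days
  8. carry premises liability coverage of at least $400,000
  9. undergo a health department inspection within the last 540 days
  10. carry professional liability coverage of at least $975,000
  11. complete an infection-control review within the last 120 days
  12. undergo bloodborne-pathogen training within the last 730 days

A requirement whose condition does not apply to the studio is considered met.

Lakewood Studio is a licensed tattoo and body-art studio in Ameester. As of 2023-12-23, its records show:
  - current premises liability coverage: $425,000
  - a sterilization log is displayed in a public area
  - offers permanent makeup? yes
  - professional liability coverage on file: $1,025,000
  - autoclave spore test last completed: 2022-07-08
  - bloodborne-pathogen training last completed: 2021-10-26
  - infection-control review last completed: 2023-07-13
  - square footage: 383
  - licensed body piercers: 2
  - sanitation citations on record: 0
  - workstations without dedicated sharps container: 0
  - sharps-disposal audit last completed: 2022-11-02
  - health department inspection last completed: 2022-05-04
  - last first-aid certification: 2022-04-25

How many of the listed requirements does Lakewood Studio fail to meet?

1. sterilization log present → met
2. condition 'offers permanent makeup' holds; sharps-disposal audit 416 days ago vs limit 730 → met
3. workstations without dedicated sharps container 0 ≤ 0 → met
4. first-aid certification 607 days ago vs limit 540 → not met
5. licensed body piercers 2 < 4 → not met
6. sanitation citations on record 0 ≤ 1 → met
7. autoclave spore test 533 days ago vs limit 365 → not met
8. premises liability coverage $425,000 ≥ $400,000 → met
9. health department inspection 598 days ago vs limit 540 → not met
10. professional liability coverage $1,025,000 ≥ $975,000 → met
11. infection-control review 163 days ago vs limit 120 → not met
12. bloodborne-pathogen training 788 days ago vs limit 730 → not met
Not met: 6 of 12

6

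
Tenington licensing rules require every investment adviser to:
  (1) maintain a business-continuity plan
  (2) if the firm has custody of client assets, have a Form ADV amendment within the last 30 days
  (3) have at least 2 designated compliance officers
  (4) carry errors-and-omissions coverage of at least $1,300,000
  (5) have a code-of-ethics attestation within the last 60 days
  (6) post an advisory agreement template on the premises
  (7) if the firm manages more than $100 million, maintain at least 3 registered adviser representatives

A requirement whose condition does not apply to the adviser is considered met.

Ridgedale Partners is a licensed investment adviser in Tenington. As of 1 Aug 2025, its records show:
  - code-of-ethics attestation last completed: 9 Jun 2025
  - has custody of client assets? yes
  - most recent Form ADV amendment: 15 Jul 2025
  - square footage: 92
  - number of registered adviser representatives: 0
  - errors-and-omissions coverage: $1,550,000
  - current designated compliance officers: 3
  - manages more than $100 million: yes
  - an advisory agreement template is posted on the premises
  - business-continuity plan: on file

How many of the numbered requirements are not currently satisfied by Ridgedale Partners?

1

1. business-continuity plan present → met
2. condition 'has custody of client assets' holds; Form ADV amendment 17 days ago vs limit 30 → met
3. designated compliance officers 3 ≥ 2 → met
4. errors-and-omissions coverage $1,550,000 ≥ $1,300,000 → met
5. code-of-ethics attestation 53 days ago vs limit 60 → met
6. advisory agreement template present → met
7. condition 'manages more than $100 million' holds; registered adviser representatives 0 < 3 → not met
Not met: 1 of 7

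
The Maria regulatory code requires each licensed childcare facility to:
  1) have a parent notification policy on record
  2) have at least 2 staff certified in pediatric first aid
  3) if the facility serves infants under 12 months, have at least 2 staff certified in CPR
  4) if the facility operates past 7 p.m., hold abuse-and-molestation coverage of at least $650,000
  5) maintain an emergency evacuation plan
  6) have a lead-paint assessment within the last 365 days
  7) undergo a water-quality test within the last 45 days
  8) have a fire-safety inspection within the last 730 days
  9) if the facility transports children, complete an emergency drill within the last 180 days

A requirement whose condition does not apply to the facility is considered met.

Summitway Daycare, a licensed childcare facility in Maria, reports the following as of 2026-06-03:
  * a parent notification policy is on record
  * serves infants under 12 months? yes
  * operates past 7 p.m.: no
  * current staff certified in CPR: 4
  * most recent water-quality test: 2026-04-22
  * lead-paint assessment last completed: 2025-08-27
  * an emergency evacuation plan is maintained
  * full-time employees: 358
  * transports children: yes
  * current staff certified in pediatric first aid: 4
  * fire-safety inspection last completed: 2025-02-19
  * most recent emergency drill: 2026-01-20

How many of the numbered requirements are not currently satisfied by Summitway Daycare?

0

1. parent notification policy present → met
2. staff certified in pediatric first aid 4 ≥ 2 → met
3. condition 'serves infants under 12 months' holds; staff certified in CPR 4 ≥ 2 → met
4. condition 'operates past 7 p.m.' does not hold → requirement n/a → met
5. emergency evacuation plan present → met
6. lead-paint assessment 280 days ago vs limit 365 → met
7. water-quality test 42 days ago vs limit 45 → met
8. fire-safety inspection 469 days ago vs limit 730 → met
9. condition 'transports children' holds; emergency drill 134 days ago vs limit 180 → met
Not met: 0 of 9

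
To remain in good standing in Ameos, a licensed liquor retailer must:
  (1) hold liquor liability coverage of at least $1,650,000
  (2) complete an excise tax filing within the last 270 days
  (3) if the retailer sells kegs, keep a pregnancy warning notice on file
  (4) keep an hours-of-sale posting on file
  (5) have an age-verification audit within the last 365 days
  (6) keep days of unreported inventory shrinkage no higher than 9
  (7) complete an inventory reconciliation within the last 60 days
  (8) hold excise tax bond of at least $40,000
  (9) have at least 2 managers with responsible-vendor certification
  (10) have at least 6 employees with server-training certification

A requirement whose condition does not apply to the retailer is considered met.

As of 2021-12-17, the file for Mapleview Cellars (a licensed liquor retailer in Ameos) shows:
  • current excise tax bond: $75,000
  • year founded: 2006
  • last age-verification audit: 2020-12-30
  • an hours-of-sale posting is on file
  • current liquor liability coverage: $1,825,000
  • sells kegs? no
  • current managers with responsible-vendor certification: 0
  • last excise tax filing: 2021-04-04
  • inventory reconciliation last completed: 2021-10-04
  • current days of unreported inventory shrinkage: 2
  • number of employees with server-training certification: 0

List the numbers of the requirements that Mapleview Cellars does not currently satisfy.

7, 9, 10

1. liquor liability coverage $1,825,000 ≥ $1,650,000 → met
2. excise tax filing 257 days ago vs limit 270 → met
3. condition 'sells kegs' does not hold → requirement n/a → met
4. hours-of-sale posting present → met
5. age-verification audit 352 days ago vs limit 365 → met
6. days of unreported inventory shrinkage 2 ≤ 9 → met
7. inventory reconciliation 74 days ago vs limit 60 → not met
8. excise tax bond $75,000 ≥ $40,000 → met
9. managers with responsible-vendor certification 0 < 2 → not met
10. employees with server-training certification 0 < 6 → not met
Not met: 7, 9, 10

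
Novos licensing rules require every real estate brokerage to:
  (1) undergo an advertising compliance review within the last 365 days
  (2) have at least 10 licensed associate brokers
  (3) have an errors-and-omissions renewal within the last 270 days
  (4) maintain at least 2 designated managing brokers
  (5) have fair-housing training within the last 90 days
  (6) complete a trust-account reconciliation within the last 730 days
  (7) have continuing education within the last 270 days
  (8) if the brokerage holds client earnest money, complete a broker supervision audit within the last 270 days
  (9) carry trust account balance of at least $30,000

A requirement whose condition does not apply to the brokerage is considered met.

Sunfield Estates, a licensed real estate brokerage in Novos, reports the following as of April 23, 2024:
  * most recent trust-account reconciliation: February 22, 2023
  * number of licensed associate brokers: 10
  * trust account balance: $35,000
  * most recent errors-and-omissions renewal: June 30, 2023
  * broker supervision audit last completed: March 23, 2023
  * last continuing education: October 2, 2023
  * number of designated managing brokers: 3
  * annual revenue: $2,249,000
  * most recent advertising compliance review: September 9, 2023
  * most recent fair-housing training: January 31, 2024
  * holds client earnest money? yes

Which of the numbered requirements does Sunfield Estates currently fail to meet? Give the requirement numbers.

3, 8

1. advertising compliance review 227 days ago vs limit 365 → met
2. licensed associate brokers 10 ≥ 10 → met
3. errors-and-omissions renewal 298 days ago vs limit 270 → not met
4. designated managing brokers 3 ≥ 2 → met
5. fair-housing training 83 days ago vs limit 90 → met
6. trust-account reconciliation 426 days ago vs limit 730 → met
7. continuing education 204 days ago vs limit 270 → met
8. condition 'holds client earnest money' holds; broker supervision audit 397 days ago vs limit 270 → not met
9. trust account balance $35,000 ≥ $30,000 → met
Not met: 3, 8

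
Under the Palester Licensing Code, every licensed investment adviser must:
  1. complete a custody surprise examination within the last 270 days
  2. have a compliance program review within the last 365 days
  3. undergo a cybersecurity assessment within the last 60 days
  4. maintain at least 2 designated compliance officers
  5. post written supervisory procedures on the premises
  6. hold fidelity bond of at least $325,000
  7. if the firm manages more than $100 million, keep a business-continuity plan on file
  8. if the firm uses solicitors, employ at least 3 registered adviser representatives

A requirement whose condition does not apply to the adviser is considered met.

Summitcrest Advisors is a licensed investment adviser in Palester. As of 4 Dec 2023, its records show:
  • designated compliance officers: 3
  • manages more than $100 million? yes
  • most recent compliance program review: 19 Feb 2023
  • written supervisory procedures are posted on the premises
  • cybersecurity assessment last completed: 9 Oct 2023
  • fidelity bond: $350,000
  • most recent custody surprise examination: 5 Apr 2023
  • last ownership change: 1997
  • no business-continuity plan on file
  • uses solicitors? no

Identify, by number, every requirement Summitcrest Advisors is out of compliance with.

7

1. custody surprise examination 243 days ago vs limit 270 → met
2. compliance program review 288 days ago vs limit 365 → met
3. cybersecurity assessment 56 days ago vs limit 60 → met
4. designated compliance officers 3 ≥ 2 → met
5. written supervisory procedures present → met
6. fidelity bond $350,000 ≥ $325,000 → met
7. condition 'manages more than $100 million' holds; business-continuity plan absent → not met
8. condition 'uses solicitors' does not hold → requirement n/a → met
Not met: 7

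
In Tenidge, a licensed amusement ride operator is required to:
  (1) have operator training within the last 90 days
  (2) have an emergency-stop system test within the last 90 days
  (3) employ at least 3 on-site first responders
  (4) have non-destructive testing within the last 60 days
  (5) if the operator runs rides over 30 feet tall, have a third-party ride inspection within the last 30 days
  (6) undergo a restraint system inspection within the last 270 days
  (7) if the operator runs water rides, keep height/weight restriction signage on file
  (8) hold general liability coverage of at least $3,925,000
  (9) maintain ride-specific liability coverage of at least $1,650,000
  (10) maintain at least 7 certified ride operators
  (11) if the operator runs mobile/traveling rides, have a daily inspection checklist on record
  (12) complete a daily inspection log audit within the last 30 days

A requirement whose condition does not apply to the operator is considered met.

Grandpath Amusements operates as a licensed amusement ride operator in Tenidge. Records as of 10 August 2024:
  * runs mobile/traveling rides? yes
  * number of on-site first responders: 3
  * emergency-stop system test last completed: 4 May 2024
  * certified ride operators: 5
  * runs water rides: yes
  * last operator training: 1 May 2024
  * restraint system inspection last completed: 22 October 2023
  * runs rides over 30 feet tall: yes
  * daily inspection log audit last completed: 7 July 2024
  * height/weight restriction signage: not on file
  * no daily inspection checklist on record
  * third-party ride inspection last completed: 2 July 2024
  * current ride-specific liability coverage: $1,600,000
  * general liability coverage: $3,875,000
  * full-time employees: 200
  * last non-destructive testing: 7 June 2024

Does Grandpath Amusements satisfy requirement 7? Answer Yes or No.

No

7. condition 'runs water rides' holds; height/weight restriction signage absent → not met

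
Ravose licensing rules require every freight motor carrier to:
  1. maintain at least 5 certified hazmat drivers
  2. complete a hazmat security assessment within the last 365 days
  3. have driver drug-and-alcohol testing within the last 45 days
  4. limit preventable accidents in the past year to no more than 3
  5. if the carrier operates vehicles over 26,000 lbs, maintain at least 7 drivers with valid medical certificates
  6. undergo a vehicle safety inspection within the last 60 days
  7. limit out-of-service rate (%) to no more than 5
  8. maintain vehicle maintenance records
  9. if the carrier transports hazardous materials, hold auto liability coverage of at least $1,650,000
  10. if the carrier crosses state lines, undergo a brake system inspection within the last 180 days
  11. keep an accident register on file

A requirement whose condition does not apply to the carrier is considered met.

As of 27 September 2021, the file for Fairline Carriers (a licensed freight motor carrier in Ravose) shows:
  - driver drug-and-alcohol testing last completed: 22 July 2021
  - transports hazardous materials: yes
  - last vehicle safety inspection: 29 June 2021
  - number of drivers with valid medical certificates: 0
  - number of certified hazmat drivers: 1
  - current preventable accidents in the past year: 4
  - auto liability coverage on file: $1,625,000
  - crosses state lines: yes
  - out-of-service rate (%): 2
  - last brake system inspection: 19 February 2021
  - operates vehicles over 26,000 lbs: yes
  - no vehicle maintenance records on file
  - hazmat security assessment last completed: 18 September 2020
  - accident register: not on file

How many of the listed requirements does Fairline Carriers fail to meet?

1. certified hazmat drivers 1 < 5 → not met
2. hazmat security assessment 374 days ago vs limit 365 → not met
3. driver drug-and-alcohol testing 67 days ago vs limit 45 → not met
4. preventable accidents in the past year 4 > 3 → not met
5. condition 'operates vehicles over 26,000 lbs' holds; drivers with valid medical certificates 0 < 7 → not met
6. vehicle safety inspection 90 days ago vs limit 60 → not met
7. out-of-service rate (%) 2 ≤ 5 → met
8. vehicle maintenance records absent → not met
9. condition 'transports hazardous materials' holds; auto liability coverage $1,625,000 < $1,650,000 → not met
10. condition 'crosses state lines' holds; brake system inspection 220 days ago vs limit 180 → not met
11. accident register absent → not met
Not met: 10 of 11

10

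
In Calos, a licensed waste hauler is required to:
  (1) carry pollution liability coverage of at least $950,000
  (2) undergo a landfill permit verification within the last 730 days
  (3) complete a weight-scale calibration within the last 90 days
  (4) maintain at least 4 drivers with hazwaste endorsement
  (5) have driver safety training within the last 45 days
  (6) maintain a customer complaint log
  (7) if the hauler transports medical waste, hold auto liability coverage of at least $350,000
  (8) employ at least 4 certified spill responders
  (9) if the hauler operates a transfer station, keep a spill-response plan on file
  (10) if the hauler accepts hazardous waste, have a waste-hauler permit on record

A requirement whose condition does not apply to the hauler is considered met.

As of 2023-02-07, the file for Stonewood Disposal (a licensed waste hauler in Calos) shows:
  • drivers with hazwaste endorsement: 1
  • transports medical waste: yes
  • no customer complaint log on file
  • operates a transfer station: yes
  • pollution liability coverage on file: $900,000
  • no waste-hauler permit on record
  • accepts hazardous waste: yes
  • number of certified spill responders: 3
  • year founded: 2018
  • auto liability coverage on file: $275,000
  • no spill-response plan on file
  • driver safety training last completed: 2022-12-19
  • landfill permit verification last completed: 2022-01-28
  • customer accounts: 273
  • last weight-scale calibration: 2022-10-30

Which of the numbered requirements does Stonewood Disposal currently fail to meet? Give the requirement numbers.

1. pollution liability coverage $900,000 < $950,000 → not met
2. landfill permit verification 375 days ago vs limit 730 → met
3. weight-scale calibration 100 days ago vs limit 90 → not met
4. drivers with hazwaste endorsement 1 < 4 → not met
5. driver safety training 50 days ago vs limit 45 → not met
6. customer complaint log absent → not met
7. condition 'transports medical waste' holds; auto liability coverage $275,000 < $350,000 → not met
8. certified spill responders 3 < 4 → not met
9. condition 'operates a transfer station' holds; spill-response plan absent → not met
10. condition 'accepts hazardous waste' holds; waste-hauler permit absent → not met
Not met: 1, 3, 4, 5, 6, 7, 8, 9, 10

1, 3, 4, 5, 6, 7, 8, 9, 10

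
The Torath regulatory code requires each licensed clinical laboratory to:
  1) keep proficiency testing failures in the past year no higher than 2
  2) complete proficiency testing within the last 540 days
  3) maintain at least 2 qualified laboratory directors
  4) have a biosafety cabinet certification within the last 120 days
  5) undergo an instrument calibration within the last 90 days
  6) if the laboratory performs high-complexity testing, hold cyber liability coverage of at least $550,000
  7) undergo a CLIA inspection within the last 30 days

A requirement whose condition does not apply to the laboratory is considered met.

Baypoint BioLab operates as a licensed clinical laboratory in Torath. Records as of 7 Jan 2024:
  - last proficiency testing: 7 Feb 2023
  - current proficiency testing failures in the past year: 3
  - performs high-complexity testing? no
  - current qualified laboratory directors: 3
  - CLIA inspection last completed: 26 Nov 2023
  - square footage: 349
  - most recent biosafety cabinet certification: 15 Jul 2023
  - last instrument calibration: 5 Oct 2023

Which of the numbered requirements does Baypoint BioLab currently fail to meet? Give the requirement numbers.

1, 4, 5, 7

1. proficiency testing failures in the past year 3 > 2 → not met
2. proficiency testing 334 days ago vs limit 540 → met
3. qualified laboratory directors 3 ≥ 2 → met
4. biosafety cabinet certification 176 days ago vs limit 120 → not met
5. instrument calibration 94 days ago vs limit 90 → not met
6. condition 'performs high-complexity testing' does not hold → requirement n/a → met
7. CLIA inspection 42 days ago vs limit 30 → not met
Not met: 1, 4, 5, 7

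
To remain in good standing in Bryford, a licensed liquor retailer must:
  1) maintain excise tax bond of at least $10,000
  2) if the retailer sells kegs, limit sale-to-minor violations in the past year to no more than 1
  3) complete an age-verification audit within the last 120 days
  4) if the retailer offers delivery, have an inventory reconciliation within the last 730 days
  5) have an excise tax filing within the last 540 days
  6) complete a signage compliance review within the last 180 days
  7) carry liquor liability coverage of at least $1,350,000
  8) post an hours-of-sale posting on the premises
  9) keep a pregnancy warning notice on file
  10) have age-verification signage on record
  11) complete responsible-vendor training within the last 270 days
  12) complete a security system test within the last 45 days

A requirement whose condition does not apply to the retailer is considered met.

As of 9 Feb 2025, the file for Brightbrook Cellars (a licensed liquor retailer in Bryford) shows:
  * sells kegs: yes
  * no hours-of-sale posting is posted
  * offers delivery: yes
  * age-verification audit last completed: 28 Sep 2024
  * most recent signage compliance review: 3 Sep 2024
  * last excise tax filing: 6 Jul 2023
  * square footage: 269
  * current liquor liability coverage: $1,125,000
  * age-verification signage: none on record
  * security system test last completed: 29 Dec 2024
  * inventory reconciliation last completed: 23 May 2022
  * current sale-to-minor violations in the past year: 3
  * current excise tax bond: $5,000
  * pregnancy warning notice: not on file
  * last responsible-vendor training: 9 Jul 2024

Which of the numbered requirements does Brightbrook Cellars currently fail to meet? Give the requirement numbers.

1. excise tax bond $5,000 < $10,000 → not met
2. condition 'sells kegs' holds; sale-to-minor violations in the past year 3 > 1 → not met
3. age-verification audit 134 days ago vs limit 120 → not met
4. condition 'offers delivery' holds; inventory reconciliation 993 days ago vs limit 730 → not met
5. excise tax filing 584 days ago vs limit 540 → not met
6. signage compliance review 159 days ago vs limit 180 → met
7. liquor liability coverage $1,125,000 < $1,350,000 → not met
8. hours-of-sale posting absent → not met
9. pregnancy warning notice absent → not met
10. age-verification signage absent → not met
11. responsible-vendor training 215 days ago vs limit 270 → met
12. security system test 42 days ago vs limit 45 → met
Not met: 1, 2, 3, 4, 5, 7, 8, 9, 10

1, 2, 3, 4, 5, 7, 8, 9, 10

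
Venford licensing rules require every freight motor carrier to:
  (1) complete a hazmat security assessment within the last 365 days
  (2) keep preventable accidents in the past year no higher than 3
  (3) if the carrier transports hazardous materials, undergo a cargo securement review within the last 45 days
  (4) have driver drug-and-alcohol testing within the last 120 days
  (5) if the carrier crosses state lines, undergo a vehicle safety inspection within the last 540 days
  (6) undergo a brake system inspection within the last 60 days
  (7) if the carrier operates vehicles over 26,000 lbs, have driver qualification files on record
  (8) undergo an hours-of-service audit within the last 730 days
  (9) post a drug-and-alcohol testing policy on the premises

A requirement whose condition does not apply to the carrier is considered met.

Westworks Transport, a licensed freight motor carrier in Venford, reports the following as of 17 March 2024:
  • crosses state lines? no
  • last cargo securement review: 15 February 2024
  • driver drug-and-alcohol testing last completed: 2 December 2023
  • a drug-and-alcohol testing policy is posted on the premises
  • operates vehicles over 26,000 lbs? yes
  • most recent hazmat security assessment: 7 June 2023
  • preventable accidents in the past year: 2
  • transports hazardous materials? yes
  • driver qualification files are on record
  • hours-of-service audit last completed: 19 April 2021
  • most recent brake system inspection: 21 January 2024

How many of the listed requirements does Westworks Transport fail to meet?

1. hazmat security assessment 284 days ago vs limit 365 → met
2. preventable accidents in the past year 2 ≤ 3 → met
3. condition 'transports hazardous materials' holds; cargo securement review 31 days ago vs limit 45 → met
4. driver drug-and-alcohol testing 106 days ago vs limit 120 → met
5. condition 'crosses state lines' does not hold → requirement n/a → met
6. brake system inspection 56 days ago vs limit 60 → met
7. condition 'operates vehicles over 26,000 lbs' holds; driver qualification files present → met
8. hours-of-service audit 1063 days ago vs limit 730 → not met
9. drug-and-alcohol testing policy present → met
Not met: 1 of 9

1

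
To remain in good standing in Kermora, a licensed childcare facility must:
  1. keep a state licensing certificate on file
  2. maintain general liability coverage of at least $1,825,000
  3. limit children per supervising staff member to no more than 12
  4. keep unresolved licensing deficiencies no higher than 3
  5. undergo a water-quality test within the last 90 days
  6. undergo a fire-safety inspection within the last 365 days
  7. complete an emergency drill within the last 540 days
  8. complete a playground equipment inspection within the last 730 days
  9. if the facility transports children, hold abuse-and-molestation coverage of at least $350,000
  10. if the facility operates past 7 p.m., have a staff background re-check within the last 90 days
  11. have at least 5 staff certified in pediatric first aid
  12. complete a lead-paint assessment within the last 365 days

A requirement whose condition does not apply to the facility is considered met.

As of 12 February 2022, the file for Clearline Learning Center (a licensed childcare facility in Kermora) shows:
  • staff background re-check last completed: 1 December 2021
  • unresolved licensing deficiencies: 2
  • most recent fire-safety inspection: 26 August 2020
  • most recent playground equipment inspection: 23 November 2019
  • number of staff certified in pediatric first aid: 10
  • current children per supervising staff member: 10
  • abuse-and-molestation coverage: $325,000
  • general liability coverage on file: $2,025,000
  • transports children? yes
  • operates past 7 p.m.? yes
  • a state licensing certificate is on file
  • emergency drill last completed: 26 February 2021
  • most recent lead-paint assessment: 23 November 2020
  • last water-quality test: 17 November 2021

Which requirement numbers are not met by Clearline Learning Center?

1. state licensing certificate present → met
2. general liability coverage $2,025,000 ≥ $1,825,000 → met
3. children per supervising staff member 10 ≤ 12 → met
4. unresolved licensing deficiencies 2 ≤ 3 → met
5. water-quality test 87 days ago vs limit 90 → met
6. fire-safety inspection 535 days ago vs limit 365 → not met
7. emergency drill 351 days ago vs limit 540 → met
8. playground equipment inspection 812 days ago vs limit 730 → not met
9. condition 'transports children' holds; abuse-and-molestation coverage $325,000 < $350,000 → not met
10. condition 'operates past 7 p.m.' holds; staff background re-check 73 days ago vs limit 90 → met
11. staff certified in pediatric first aid 10 ≥ 5 → met
12. lead-paint assessment 446 days ago vs limit 365 → not met
Not met: 6, 8, 9, 12

6, 8, 9, 12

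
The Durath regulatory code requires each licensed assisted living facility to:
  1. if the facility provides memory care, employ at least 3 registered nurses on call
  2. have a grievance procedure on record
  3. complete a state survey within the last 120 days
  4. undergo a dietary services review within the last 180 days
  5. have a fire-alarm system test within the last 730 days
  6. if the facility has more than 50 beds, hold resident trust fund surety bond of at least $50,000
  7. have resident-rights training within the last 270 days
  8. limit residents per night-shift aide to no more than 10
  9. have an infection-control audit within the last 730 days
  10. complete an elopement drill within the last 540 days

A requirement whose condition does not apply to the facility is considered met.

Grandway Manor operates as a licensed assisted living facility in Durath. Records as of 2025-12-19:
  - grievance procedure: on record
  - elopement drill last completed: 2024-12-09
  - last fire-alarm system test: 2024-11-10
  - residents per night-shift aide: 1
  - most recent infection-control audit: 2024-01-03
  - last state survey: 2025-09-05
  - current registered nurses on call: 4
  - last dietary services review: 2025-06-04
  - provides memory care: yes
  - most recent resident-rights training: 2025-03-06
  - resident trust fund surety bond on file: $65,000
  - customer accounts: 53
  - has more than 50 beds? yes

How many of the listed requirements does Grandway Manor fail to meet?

1. condition 'provides memory care' holds; registered nurses on call 4 ≥ 3 → met
2. grievance procedure present → met
3. state survey 105 days ago vs limit 120 → met
4. dietary services review 198 days ago vs limit 180 → not met
5. fire-alarm system test 404 days ago vs limit 730 → met
6. condition 'has more than 50 beds' holds; resident trust fund surety bond $65,000 ≥ $50,000 → met
7. resident-rights training 288 days ago vs limit 270 → not met
8. residents per night-shift aide 1 ≤ 10 → met
9. infection-control audit 716 days ago vs limit 730 → met
10. elopement drill 375 days ago vs limit 540 → met
Not met: 2 of 10

2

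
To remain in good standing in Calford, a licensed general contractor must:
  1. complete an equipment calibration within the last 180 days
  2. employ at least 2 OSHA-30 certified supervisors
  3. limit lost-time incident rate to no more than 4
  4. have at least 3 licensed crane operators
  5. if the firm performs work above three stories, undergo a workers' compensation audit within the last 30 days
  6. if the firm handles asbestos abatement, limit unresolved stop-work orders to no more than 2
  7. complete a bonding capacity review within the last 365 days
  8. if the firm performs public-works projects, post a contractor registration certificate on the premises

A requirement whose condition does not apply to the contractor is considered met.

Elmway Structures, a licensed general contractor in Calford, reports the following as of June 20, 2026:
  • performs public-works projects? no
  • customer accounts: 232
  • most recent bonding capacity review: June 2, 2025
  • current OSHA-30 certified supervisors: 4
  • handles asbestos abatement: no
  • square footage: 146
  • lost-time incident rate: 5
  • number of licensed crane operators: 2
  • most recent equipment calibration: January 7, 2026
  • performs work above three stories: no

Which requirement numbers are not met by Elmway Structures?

3, 4, 7

1. equipment calibration 164 days ago vs limit 180 → met
2. OSHA-30 certified supervisors 4 ≥ 2 → met
3. lost-time incident rate 5 > 4 → not met
4. licensed crane operators 2 < 3 → not met
5. condition 'performs work above three stories' does not hold → requirement n/a → met
6. condition 'handles asbestos abatement' does not hold → requirement n/a → met
7. bonding capacity review 383 days ago vs limit 365 → not met
8. condition 'performs public-works projects' does not hold → requirement n/a → met
Not met: 3, 4, 7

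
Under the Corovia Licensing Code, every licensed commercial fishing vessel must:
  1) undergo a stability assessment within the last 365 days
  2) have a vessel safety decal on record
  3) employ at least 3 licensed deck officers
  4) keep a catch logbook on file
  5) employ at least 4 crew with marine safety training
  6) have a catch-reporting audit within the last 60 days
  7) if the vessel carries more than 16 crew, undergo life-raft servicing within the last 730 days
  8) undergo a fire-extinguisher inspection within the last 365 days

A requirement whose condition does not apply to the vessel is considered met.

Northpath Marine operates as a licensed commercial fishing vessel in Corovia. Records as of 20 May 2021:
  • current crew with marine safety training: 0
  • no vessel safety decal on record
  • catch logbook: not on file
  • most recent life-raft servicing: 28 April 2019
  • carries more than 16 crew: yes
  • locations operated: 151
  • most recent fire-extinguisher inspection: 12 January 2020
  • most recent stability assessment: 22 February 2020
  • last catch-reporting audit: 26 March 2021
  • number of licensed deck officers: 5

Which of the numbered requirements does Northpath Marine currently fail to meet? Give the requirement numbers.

1, 2, 4, 5, 7, 8

1. stability assessment 453 days ago vs limit 365 → not met
2. vessel safety decal absent → not met
3. licensed deck officers 5 ≥ 3 → met
4. catch logbook absent → not met
5. crew with marine safety training 0 < 4 → not met
6. catch-reporting audit 55 days ago vs limit 60 → met
7. condition 'carries more than 16 crew' holds; life-raft servicing 753 days ago vs limit 730 → not met
8. fire-extinguisher inspection 494 days ago vs limit 365 → not met
Not met: 1, 2, 4, 5, 7, 8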